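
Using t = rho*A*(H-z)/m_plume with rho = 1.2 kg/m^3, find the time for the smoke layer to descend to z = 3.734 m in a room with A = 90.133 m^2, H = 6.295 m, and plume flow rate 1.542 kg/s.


H - z = 2.561 m
t = 1.2 * 90.133 * 2.561 / 1.542 = 179.63 s

179.63 s


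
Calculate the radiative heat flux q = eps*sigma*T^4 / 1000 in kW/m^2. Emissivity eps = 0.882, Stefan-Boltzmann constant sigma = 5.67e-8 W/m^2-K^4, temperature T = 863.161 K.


T^4 = 5.5509e+11
q = 0.882 * 5.67e-8 * 5.5509e+11 / 1000 = 27.760 kW/m^2

27.760 kW/m^2


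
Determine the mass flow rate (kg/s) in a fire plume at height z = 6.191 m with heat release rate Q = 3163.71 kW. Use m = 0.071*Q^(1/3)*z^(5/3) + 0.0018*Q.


Q^(1/3) = 14.680
z^(5/3) = 20.874
First term = 0.071 * 14.680 * 20.874 = 21.757
Second term = 0.0018 * 3163.71 = 5.6947
m = 27.451 kg/s

27.451 kg/s


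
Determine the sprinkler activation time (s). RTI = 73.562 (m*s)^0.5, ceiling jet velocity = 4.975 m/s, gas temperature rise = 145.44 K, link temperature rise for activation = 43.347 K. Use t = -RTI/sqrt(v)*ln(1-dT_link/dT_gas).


dT_link/dT_gas = 0.29804
ln(1 - 0.29804) = -0.35388
t = -73.562 / sqrt(4.975) * -0.35388 = 11.671 s

11.671 s


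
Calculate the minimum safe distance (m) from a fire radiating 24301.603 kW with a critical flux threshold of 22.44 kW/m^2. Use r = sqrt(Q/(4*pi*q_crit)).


4*pi*q_crit = 281.99
Q/(4*pi*q_crit) = 86.179
r = sqrt(86.179) = 9.2833 m

9.2833 m


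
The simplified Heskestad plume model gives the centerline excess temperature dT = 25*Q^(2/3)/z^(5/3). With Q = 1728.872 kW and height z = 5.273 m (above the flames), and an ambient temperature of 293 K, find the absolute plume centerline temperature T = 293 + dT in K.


Q^(2/3) = 144.05
z^(5/3) = 15.975
dT = 25 * 144.05 / 15.975 = 225.43 K
T = 293 + 225.43 = 518.43 K

518.43 K


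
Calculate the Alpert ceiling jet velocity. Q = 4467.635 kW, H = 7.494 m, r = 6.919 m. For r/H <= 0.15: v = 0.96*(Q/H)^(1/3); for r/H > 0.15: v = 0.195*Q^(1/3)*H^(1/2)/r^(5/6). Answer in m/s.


r/H = 6.919 / 7.494 = 0.92327
r/H > 0.15, so v = 0.195*Q^(1/3)*H^(1/2)/r^(5/6)
Q^(1/3) = 16.470
H^(1/2) = 2.7375
r^(5/6) = 5.0123
v = 0.195 * 16.470 * 2.7375 / 5.0123 = 1.7541 m/s

1.7541 m/s


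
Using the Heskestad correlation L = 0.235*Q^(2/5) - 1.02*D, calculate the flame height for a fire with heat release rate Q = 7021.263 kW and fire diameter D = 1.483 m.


Q^(2/5) = 34.559
0.235 * Q^(2/5) = 8.1215
1.02 * D = 1.5127
L = 6.6088 m

6.6088 m


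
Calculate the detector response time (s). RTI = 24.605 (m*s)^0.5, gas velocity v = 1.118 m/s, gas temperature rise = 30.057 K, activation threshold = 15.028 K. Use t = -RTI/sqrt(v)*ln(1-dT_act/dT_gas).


dT_act/dT_gas = 0.49998
ln(1 - 0.49998) = -0.69311
t = -24.605 / sqrt(1.118) * -0.69311 = 16.129 s

16.129 s


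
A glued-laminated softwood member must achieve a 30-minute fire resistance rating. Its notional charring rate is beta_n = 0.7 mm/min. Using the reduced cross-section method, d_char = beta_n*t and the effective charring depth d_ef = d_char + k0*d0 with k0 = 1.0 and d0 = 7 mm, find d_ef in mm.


d_char = 0.7 * 30 = 21 mm
d_ef = 21 + 1.0*7 = 28 mm

28 mm


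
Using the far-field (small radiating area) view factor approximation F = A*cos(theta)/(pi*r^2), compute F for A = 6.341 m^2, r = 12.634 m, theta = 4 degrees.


cos(4 deg) = 0.99756
pi*r^2 = 501.45
F = 6.341 * 0.99756 / 501.45 = 0.012614

0.012614


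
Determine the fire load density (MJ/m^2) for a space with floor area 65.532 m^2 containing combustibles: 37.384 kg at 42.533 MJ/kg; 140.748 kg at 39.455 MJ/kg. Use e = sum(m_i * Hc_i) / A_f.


Total energy = 37.384*42.533 + 140.748*39.455
= 1590.054 + 5553.212
= 7143.266 MJ
e = 7143.266 / 65.532 = 109.00 MJ/m^2

109.00 MJ/m^2


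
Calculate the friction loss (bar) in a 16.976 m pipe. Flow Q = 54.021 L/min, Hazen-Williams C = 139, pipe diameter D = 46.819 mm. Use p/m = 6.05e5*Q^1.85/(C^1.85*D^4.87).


Q^1.85 = 1604.1
C^1.85 = 9216.7
D^4.87 = 1.3644e+08
p/m = 0.00077173 bar/m
p_total = 0.00077173 * 16.976 = 0.013101 bar

0.013101 bar


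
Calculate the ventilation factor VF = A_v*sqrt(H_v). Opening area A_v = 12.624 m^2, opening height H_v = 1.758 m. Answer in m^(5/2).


sqrt(H_v) = 1.3259
VF = 12.624 * 1.3259 = 16.738 m^(5/2)

16.738 m^(5/2)


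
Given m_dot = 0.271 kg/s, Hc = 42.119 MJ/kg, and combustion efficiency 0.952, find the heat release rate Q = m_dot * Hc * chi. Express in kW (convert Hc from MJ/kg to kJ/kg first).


Hc = 42.119 MJ/kg = 42.119 * 1000 kJ/kg = 42119 kJ/kg
Q = 0.271 kg/s * 42119 kJ/kg * 0.952 = 10866 kW

10866 kW


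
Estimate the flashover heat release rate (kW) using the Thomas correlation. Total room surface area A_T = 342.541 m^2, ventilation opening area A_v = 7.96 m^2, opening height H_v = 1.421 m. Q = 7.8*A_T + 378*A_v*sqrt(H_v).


7.8*A_T = 2671.8
sqrt(H_v) = 1.1921
378*A_v*sqrt(H_v) = 3586.8
Q = 2671.8 + 3586.8 = 6258.6 kW

6258.6 kW


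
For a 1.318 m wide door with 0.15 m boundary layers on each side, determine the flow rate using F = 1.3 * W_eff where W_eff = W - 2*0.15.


W_eff = 1.318 - 0.30 = 1.018 m
F = 1.3 * 1.018 = 1.3234 persons/s

1.3234 persons/s


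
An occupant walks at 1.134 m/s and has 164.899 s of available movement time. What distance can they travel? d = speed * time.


d = 1.134 * 164.899 = 187.00 m

187.00 m


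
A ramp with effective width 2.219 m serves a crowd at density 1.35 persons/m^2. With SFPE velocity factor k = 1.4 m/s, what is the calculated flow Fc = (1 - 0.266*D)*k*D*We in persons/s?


1 - 0.266*D = 1 - 0.266*1.35 = 0.64090
Fs = 0.64090 * 1.4 * 1.35 = 1.2113 persons/(s*m)
Fc = 1.2113 * 2.219 = 2.6879 persons/s

2.6879 persons/s


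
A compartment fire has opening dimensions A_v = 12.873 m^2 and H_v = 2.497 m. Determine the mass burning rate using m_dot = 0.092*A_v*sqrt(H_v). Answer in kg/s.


sqrt(H_v) = 1.5802
m_dot = 0.092 * 12.873 * 1.5802 = 1.8714 kg/s

1.8714 kg/s


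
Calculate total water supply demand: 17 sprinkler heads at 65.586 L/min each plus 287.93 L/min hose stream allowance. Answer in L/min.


Sprinkler demand = 17 * 65.586 = 1114.962 L/min
Total = 1114.962 + 287.93 = 1402.892 L/min

1402.892 L/min


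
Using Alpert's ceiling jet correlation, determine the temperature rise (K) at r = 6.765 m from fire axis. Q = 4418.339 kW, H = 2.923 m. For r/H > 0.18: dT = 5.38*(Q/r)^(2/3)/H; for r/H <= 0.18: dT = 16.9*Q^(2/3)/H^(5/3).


r/H = 6.765 / 2.923 = 2.3144
r/H > 0.18, so dT = 5.38*(Q/r)^(2/3)/H
Q/r = 653.12
(Q/r)^(2/3) = 75.277
dT = 5.38 * 75.277 / 2.923 = 138.55 K

138.55 K


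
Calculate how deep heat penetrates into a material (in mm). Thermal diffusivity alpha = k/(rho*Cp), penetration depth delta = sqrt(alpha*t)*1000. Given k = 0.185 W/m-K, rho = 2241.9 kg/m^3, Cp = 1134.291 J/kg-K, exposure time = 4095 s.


alpha = 0.185 / (2241.9 * 1134.291) = 7.2750e-08 m^2/s
alpha * t = 0.00029791
delta = sqrt(0.00029791) * 1000 = 17.260 mm

17.260 mm


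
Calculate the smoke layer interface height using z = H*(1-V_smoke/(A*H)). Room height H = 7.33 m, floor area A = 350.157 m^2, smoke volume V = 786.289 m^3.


V/(A*H) = 0.30635
1 - 0.30635 = 0.69365
z = 7.33 * 0.69365 = 5.0845 m

5.0845 m


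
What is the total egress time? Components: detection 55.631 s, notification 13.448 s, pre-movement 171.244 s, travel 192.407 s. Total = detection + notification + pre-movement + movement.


Total = 55.631 + 13.448 + 171.244 + 192.407 = 432.73 s

432.73 s


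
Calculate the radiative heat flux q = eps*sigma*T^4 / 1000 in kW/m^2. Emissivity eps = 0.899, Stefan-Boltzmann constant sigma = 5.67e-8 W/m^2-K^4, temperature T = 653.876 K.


T^4 = 1.8280e+11
q = 0.899 * 5.67e-8 * 1.8280e+11 / 1000 = 9.3180 kW/m^2

9.3180 kW/m^2


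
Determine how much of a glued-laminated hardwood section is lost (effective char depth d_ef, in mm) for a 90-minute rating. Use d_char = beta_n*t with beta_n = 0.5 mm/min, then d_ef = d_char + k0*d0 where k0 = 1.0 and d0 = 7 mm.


d_char = 0.5 * 90 = 45 mm
d_ef = 45 + 1.0*7 = 52 mm

52 mm


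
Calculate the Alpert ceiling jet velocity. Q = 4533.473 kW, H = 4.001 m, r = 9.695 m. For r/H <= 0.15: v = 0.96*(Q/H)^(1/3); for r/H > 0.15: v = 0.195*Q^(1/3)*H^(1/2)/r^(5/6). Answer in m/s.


r/H = 9.695 / 4.001 = 2.4231
r/H > 0.15, so v = 0.195*Q^(1/3)*H^(1/2)/r^(5/6)
Q^(1/3) = 16.550
H^(1/2) = 2.0002
r^(5/6) = 6.6393
v = 0.195 * 16.550 * 2.0002 / 6.6393 = 0.97231 m/s

0.97231 m/s


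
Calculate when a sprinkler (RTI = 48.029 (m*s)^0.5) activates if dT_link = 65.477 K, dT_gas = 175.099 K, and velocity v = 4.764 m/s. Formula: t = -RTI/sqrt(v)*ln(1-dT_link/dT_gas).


dT_link/dT_gas = 0.37394
ln(1 - 0.37394) = -0.46831
t = -48.029 / sqrt(4.764) * -0.46831 = 10.305 s

10.305 s


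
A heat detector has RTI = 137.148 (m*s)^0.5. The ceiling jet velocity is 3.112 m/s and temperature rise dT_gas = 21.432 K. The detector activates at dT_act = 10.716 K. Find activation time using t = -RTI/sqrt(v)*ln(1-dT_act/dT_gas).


dT_act/dT_gas = 0.5
ln(1 - 0.5) = -0.69315
t = -137.148 / sqrt(3.112) * -0.69315 = 53.888 s

53.888 s


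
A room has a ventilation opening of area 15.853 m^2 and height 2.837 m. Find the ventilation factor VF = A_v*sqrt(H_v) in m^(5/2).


sqrt(H_v) = 1.6843
VF = 15.853 * 1.6843 = 26.702 m^(5/2)

26.702 m^(5/2)


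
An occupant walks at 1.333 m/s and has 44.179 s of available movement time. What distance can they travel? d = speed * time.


d = 1.333 * 44.179 = 58.891 m

58.891 m


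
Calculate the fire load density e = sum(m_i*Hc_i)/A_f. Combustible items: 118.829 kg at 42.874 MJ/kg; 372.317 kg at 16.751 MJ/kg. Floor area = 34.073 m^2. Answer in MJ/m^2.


Total energy = 118.829*42.874 + 372.317*16.751
= 5094.675 + 6236.682
= 11331.36 MJ
e = 11331.36 / 34.073 = 332.56 MJ/m^2

332.56 MJ/m^2


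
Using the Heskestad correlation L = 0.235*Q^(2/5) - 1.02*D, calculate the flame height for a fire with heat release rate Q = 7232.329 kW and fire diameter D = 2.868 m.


Q^(2/5) = 34.971
0.235 * Q^(2/5) = 8.2182
1.02 * D = 2.9254
L = 5.2929 m

5.2929 m


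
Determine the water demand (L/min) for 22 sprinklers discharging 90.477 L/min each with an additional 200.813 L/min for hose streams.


Sprinkler demand = 22 * 90.477 = 1990.494 L/min
Total = 1990.494 + 200.813 = 2191.307 L/min

2191.307 L/min


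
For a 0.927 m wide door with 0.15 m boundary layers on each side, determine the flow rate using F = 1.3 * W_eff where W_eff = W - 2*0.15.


W_eff = 0.927 - 0.30 = 0.627 m
F = 1.3 * 0.627 = 0.81510 persons/s

0.81510 persons/s


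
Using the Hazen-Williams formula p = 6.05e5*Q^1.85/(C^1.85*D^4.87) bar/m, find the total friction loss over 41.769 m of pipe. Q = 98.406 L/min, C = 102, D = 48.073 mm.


Q^1.85 = 4865.1
C^1.85 = 5198.9
D^4.87 = 1.5519e+08
p/m = 0.0036482 bar/m
p_total = 0.0036482 * 41.769 = 0.15238 bar

0.15238 bar


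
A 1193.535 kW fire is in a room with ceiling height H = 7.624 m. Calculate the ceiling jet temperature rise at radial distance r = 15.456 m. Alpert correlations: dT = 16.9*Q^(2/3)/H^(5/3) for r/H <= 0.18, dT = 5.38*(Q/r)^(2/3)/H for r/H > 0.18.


r/H = 15.456 / 7.624 = 2.0273
r/H > 0.18, so dT = 5.38*(Q/r)^(2/3)/H
Q/r = 77.221
(Q/r)^(2/3) = 18.134
dT = 5.38 * 18.134 / 7.624 = 12.797 K

12.797 K


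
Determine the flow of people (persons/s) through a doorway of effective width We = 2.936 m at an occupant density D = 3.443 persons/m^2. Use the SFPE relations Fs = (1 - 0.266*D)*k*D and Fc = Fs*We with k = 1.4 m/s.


1 - 0.266*D = 1 - 0.266*3.443 = 0.084162
Fs = 0.084162 * 1.4 * 3.443 = 0.40568 persons/(s*m)
Fc = 0.40568 * 2.936 = 1.1911 persons/s

1.1911 persons/s


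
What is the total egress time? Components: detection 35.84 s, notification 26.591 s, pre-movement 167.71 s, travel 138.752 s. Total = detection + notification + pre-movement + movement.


Total = 35.84 + 26.591 + 167.71 + 138.752 = 368.893 s

368.893 s


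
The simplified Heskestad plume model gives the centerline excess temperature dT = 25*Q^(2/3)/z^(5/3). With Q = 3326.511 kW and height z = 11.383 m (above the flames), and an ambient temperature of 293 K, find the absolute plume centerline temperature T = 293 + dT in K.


Q^(2/3) = 222.84
z^(5/3) = 57.601
dT = 25 * 222.84 / 57.601 = 96.717 K
T = 293 + 96.717 = 389.72 K

389.72 K


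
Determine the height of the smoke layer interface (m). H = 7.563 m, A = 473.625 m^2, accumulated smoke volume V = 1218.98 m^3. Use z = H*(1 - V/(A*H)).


V/(A*H) = 0.34030
1 - 0.34030 = 0.65970
z = 7.563 * 0.65970 = 4.9893 m

4.9893 m


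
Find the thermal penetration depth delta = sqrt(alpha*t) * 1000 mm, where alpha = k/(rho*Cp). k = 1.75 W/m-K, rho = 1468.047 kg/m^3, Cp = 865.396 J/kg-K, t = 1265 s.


alpha = 1.75 / (1468.047 * 865.396) = 1.3775e-06 m^2/s
alpha * t = 0.0017425
delta = sqrt(0.0017425) * 1000 = 41.743 mm

41.743 mm


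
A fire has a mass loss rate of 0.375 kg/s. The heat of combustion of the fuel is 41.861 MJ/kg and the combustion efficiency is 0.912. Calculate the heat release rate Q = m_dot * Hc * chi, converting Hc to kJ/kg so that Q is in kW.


Hc = 41.861 MJ/kg = 41.861 * 1000 kJ/kg = 41861 kJ/kg
Q = 0.375 kg/s * 41861 kJ/kg * 0.912 = 14316.462 kW

14316.462 kW


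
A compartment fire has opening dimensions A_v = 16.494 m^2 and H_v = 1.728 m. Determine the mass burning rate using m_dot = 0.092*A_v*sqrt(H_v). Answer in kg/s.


sqrt(H_v) = 1.3145
m_dot = 0.092 * 16.494 * 1.3145 = 1.9947 kg/s

1.9947 kg/s


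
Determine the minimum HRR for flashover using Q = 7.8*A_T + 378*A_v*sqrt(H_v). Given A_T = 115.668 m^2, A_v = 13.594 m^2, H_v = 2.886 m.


7.8*A_T = 902.21
sqrt(H_v) = 1.6988
378*A_v*sqrt(H_v) = 8729.5
Q = 902.21 + 8729.5 = 9631.7 kW

9631.7 kW


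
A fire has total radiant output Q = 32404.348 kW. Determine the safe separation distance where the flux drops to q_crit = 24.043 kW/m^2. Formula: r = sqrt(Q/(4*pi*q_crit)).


4*pi*q_crit = 302.13
Q/(4*pi*q_crit) = 107.25
r = sqrt(107.25) = 10.356 m

10.356 m


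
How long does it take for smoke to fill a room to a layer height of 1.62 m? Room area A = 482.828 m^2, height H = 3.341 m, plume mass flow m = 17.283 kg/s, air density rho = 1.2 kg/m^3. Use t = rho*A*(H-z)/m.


H - z = 1.721 m
t = 1.2 * 482.828 * 1.721 / 17.283 = 57.695 s

57.695 s


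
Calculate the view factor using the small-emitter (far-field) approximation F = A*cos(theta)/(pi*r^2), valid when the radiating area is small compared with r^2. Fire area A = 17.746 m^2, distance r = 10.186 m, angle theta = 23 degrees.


cos(23 deg) = 0.92050
pi*r^2 = 325.95
F = 17.746 * 0.92050 / 325.95 = 0.050115

0.050115


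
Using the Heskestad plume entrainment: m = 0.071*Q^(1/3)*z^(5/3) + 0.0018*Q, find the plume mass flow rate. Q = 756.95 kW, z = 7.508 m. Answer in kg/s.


Q^(1/3) = 9.1136
z^(5/3) = 28.788
First term = 0.071 * 9.1136 * 28.788 = 18.627
Second term = 0.0018 * 756.95 = 1.3625
m = 19.990 kg/s

19.990 kg/s


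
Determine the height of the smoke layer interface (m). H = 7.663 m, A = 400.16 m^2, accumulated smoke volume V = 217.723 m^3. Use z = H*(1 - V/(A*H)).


V/(A*H) = 0.071002
1 - 0.071002 = 0.92900
z = 7.663 * 0.92900 = 7.1189 m

7.1189 m


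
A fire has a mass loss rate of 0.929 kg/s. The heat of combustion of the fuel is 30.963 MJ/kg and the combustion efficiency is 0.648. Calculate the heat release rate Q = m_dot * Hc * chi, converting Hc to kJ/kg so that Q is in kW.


Hc = 30.963 MJ/kg = 30.963 * 1000 kJ/kg = 30963 kJ/kg
Q = 0.929 kg/s * 30963 kJ/kg * 0.648 = 18639 kW

18639 kW


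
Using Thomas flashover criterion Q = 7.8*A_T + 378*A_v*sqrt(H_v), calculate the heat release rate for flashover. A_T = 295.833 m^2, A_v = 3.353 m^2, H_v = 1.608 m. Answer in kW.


7.8*A_T = 2307.5
sqrt(H_v) = 1.2681
378*A_v*sqrt(H_v) = 1607.2
Q = 2307.5 + 1607.2 = 3914.7 kW

3914.7 kW


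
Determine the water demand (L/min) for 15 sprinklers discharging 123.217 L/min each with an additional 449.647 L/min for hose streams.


Sprinkler demand = 15 * 123.217 = 1848.255 L/min
Total = 1848.255 + 449.647 = 2297.902 L/min

2297.902 L/min


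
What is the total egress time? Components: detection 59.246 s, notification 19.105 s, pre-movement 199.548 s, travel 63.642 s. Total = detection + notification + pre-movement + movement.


Total = 59.246 + 19.105 + 199.548 + 63.642 = 341.541 s

341.541 s


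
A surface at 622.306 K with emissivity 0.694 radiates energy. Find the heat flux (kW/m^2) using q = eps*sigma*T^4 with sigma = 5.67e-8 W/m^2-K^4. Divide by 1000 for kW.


T^4 = 1.4997e+11
q = 0.694 * 5.67e-8 * 1.4997e+11 / 1000 = 5.9014 kW/m^2

5.9014 kW/m^2


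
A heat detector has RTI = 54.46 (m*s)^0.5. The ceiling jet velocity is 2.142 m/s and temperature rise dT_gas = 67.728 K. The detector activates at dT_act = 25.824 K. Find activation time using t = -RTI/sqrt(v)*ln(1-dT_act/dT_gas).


dT_act/dT_gas = 0.38129
ln(1 - 0.38129) = -0.48012
t = -54.46 / sqrt(2.142) * -0.48012 = 17.866 s

17.866 s


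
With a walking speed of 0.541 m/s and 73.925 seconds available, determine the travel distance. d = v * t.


d = 0.541 * 73.925 = 39.993 m

39.993 m


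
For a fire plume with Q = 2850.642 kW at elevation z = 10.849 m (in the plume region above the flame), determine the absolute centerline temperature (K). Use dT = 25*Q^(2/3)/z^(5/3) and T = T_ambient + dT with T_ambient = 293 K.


Q^(2/3) = 201.05
z^(5/3) = 53.168
dT = 25 * 201.05 / 53.168 = 94.533 K
T = 293 + 94.533 = 387.53 K

387.53 K


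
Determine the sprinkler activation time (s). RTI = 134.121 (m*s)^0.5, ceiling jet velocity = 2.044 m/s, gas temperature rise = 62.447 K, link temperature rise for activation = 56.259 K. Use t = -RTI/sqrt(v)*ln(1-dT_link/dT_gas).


dT_link/dT_gas = 0.90091
ln(1 - 0.90091) = -2.3117
t = -134.121 / sqrt(2.044) * -2.3117 = 216.86 s

216.86 s


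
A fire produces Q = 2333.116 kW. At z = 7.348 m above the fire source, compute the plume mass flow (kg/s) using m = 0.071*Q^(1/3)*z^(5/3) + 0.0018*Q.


Q^(1/3) = 13.263
z^(5/3) = 27.773
First term = 0.071 * 13.263 * 27.773 = 26.153
Second term = 0.0018 * 2333.116 = 4.1996
m = 30.352 kg/s

30.352 kg/s


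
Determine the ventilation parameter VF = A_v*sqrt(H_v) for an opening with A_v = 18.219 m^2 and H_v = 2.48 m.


sqrt(H_v) = 1.5748
VF = 18.219 * 1.5748 = 28.691 m^(5/2)

28.691 m^(5/2)


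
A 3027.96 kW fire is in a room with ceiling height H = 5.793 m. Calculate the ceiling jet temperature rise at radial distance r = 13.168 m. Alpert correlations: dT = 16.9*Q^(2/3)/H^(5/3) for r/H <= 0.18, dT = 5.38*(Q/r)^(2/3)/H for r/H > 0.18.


r/H = 13.168 / 5.793 = 2.2731
r/H > 0.18, so dT = 5.38*(Q/r)^(2/3)/H
Q/r = 229.95
(Q/r)^(2/3) = 37.534
dT = 5.38 * 37.534 / 5.793 = 34.858 K

34.858 K


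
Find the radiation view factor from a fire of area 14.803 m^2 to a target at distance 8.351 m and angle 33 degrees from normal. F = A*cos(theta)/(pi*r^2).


cos(33 deg) = 0.83867
pi*r^2 = 219.09
F = 14.803 * 0.83867 / 219.09 = 0.056665

0.056665


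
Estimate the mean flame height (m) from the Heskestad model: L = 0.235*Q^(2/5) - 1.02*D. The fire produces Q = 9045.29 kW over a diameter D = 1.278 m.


Q^(2/5) = 38.245
0.235 * Q^(2/5) = 8.9875
1.02 * D = 1.3036
L = 7.6839 m

7.6839 m


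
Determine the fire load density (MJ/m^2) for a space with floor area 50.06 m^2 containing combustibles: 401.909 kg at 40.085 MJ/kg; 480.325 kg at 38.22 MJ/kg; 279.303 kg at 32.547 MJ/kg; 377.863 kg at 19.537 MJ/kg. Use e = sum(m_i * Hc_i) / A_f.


Total energy = 401.909*40.085 + 480.325*38.22 + 279.303*32.547 + 377.863*19.537
= 16110.52 + 18358.02 + 9090.475 + 7382.309
= 50941.33 MJ
e = 50941.33 / 50.06 = 1017.6 MJ/m^2

1017.6 MJ/m^2


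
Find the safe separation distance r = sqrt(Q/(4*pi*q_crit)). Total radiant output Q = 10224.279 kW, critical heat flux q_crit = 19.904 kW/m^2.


4*pi*q_crit = 250.12
Q/(4*pi*q_crit) = 40.877
r = sqrt(40.877) = 6.3935 m

6.3935 m


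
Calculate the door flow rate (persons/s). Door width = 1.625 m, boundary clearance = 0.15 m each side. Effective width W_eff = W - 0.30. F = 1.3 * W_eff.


W_eff = 1.625 - 0.30 = 1.325 m
F = 1.3 * 1.325 = 1.7225 persons/s

1.7225 persons/s


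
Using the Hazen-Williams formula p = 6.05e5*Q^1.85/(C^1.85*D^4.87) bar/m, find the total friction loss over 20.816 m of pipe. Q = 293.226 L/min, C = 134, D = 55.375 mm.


Q^1.85 = 36671
C^1.85 = 8612.8
D^4.87 = 3.0899e+08
p/m = 0.0083368 bar/m
p_total = 0.0083368 * 20.816 = 0.17354 bar

0.17354 bar


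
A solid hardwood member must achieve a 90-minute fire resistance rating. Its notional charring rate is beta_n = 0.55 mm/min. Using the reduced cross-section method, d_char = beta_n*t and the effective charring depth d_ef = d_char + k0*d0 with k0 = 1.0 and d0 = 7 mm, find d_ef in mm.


d_char = 0.55 * 90 = 49.5 mm
d_ef = 49.5 + 1.0*7 = 56.5 mm

56.5 mm


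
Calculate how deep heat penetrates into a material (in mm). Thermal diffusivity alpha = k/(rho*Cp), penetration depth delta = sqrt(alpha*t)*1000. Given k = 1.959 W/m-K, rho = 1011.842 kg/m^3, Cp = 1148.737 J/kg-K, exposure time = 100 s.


alpha = 1.959 / (1011.842 * 1148.737) = 1.6854e-06 m^2/s
alpha * t = 0.00016854
delta = sqrt(0.00016854) * 1000 = 12.982 mm

12.982 mm


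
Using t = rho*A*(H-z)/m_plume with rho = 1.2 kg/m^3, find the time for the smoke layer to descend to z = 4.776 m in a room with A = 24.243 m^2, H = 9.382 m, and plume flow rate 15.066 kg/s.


H - z = 4.606 m
t = 1.2 * 24.243 * 4.606 / 15.066 = 8.8939 s

8.8939 s


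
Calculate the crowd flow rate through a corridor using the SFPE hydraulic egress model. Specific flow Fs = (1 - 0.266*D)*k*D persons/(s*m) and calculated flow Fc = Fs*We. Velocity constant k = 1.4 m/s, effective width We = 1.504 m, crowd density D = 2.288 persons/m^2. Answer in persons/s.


1 - 0.266*D = 1 - 0.266*2.288 = 0.39139
Fs = 0.39139 * 1.4 * 2.288 = 1.2537 persons/(s*m)
Fc = 1.2537 * 1.504 = 1.8856 persons/s

1.8856 persons/s


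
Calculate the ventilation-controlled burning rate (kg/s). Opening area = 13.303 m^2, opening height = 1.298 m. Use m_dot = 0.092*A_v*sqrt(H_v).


sqrt(H_v) = 1.1393
m_dot = 0.092 * 13.303 * 1.1393 = 1.3944 kg/s

1.3944 kg/s


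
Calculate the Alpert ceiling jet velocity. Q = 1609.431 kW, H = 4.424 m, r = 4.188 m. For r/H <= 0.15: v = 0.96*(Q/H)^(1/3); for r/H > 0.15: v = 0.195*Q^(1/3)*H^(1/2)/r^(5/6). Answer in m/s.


r/H = 4.188 / 4.424 = 0.94665
r/H > 0.15, so v = 0.195*Q^(1/3)*H^(1/2)/r^(5/6)
Q^(1/3) = 11.719
H^(1/2) = 2.1033
r^(5/6) = 3.2987
v = 0.195 * 11.719 * 2.1033 / 3.2987 = 1.4571 m/s

1.4571 m/s


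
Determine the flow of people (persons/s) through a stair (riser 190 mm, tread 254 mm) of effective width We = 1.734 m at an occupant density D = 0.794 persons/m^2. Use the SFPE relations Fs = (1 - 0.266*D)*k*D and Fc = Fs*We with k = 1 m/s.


1 - 0.266*D = 1 - 0.266*0.794 = 0.78880
Fs = 0.78880 * 1 * 0.794 = 0.62630 persons/(s*m)
Fc = 0.62630 * 1.734 = 1.0860 persons/s

1.0860 persons/s


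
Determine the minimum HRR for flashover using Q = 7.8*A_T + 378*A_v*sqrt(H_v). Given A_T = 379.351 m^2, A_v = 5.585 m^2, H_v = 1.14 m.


7.8*A_T = 2958.9
sqrt(H_v) = 1.0677
378*A_v*sqrt(H_v) = 2254.1
Q = 2958.9 + 2254.1 = 5213.0 kW

5213.0 kW


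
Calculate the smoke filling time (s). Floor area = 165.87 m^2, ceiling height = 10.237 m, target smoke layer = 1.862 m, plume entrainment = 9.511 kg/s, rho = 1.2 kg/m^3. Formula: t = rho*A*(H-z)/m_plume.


H - z = 8.375 m
t = 1.2 * 165.87 * 8.375 / 9.511 = 175.27 s

175.27 s


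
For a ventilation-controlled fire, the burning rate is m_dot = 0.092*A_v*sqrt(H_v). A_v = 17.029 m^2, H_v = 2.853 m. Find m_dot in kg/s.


sqrt(H_v) = 1.6891
m_dot = 0.092 * 17.029 * 1.6891 = 2.6462 kg/s

2.6462 kg/s


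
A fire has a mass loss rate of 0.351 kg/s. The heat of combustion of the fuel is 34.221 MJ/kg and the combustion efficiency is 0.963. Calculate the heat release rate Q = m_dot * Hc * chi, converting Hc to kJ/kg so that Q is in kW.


Hc = 34.221 MJ/kg = 34.221 * 1000 kJ/kg = 34221 kJ/kg
Q = 0.351 kg/s * 34221 kJ/kg * 0.963 = 11567 kW

11567 kW


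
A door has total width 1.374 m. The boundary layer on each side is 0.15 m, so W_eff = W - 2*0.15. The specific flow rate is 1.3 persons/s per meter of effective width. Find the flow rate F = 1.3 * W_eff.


W_eff = 1.374 - 0.30 = 1.074 m
F = 1.3 * 1.074 = 1.3962 persons/s

1.3962 persons/s


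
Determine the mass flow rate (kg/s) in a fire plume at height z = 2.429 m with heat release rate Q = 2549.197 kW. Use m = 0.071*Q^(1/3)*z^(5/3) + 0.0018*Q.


Q^(1/3) = 13.661
z^(5/3) = 4.3891
First term = 0.071 * 13.661 * 4.3891 = 4.2570
Second term = 0.0018 * 2549.197 = 4.5886
m = 8.8456 kg/s

8.8456 kg/s


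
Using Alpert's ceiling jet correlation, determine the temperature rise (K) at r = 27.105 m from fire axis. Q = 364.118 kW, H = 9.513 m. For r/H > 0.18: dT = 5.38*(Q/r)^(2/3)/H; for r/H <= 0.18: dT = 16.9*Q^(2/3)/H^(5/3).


r/H = 27.105 / 9.513 = 2.8493
r/H > 0.18, so dT = 5.38*(Q/r)^(2/3)/H
Q/r = 13.434
(Q/r)^(2/3) = 5.6510
dT = 5.38 * 5.6510 / 9.513 = 3.1959 K

3.1959 K


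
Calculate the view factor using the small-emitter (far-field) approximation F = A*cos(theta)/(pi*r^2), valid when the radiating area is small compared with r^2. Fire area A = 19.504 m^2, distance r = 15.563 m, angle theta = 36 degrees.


cos(36 deg) = 0.80902
pi*r^2 = 760.92
F = 19.504 * 0.80902 / 760.92 = 0.020737

0.020737


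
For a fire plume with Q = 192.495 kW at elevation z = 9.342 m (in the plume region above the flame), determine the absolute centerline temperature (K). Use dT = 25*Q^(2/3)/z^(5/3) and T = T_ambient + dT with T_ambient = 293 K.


Q^(2/3) = 33.339
z^(5/3) = 41.438
dT = 25 * 33.339 / 41.438 = 20.113 K
T = 293 + 20.113 = 313.11 K

313.11 K


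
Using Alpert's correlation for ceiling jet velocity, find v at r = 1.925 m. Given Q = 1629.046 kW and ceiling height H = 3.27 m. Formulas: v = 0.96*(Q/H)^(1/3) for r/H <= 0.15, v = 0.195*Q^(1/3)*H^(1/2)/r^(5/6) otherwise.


r/H = 1.925 / 3.27 = 0.58869
r/H > 0.15, so v = 0.195*Q^(1/3)*H^(1/2)/r^(5/6)
Q^(1/3) = 11.766
H^(1/2) = 1.8083
r^(5/6) = 1.7259
v = 0.195 * 11.766 * 1.8083 / 1.7259 = 2.4040 m/s

2.4040 m/s


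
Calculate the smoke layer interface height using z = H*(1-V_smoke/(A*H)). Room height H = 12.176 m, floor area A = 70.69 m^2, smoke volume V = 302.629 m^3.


V/(A*H) = 0.35160
1 - 0.35160 = 0.64840
z = 12.176 * 0.64840 = 7.8949 m

7.8949 m


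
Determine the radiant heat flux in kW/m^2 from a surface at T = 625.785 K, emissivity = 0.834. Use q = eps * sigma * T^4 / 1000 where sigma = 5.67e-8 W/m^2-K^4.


T^4 = 1.5336e+11
q = 0.834 * 5.67e-8 * 1.5336e+11 / 1000 = 7.2519 kW/m^2

7.2519 kW/m^2


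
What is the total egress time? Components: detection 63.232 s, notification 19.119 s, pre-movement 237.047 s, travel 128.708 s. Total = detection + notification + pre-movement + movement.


Total = 63.232 + 19.119 + 237.047 + 128.708 = 448.106 s

448.106 s


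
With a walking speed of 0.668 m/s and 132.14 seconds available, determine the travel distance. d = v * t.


d = 0.668 * 132.14 = 88.270 m

88.270 m


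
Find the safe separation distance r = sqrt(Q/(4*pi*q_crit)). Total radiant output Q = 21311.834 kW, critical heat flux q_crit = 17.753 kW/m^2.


4*pi*q_crit = 223.09
Q/(4*pi*q_crit) = 95.530
r = sqrt(95.530) = 9.7739 m

9.7739 m


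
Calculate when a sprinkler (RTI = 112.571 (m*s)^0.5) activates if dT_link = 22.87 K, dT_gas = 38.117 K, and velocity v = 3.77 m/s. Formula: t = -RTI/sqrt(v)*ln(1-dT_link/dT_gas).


dT_link/dT_gas = 0.59999
ln(1 - 0.59999) = -0.91628
t = -112.571 / sqrt(3.77) * -0.91628 = 53.123 s

53.123 s


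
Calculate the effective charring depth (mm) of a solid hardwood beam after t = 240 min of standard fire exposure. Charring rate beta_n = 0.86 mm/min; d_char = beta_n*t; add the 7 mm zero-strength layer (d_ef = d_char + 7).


d_char = 0.86 * 240 = 206.4 mm
d_ef = 206.4 + 1.0*7 = 213.4 mm

213.4 mm


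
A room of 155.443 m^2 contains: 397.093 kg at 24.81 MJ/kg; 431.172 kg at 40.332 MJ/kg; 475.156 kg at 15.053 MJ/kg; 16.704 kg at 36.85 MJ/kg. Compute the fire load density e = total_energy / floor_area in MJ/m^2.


Total energy = 397.093*24.81 + 431.172*40.332 + 475.156*15.053 + 16.704*36.85
= 9851.877 + 17390.03 + 7152.523 + 615.5424
= 35009.97 MJ
e = 35009.97 / 155.443 = 225.23 MJ/m^2

225.23 MJ/m^2


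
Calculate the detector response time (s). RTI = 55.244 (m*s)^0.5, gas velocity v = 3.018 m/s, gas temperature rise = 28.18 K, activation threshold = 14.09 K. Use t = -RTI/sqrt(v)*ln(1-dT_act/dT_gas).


dT_act/dT_gas = 0.5
ln(1 - 0.5) = -0.69315
t = -55.244 / sqrt(3.018) * -0.69315 = 22.042 s

22.042 s


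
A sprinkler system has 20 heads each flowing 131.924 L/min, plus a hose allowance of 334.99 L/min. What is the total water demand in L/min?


Sprinkler demand = 20 * 131.924 = 2638.48 L/min
Total = 2638.48 + 334.99 = 2973.47 L/min

2973.47 L/min


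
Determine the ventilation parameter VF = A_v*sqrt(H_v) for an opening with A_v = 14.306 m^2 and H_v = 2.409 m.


sqrt(H_v) = 1.5521
VF = 14.306 * 1.5521 = 22.204 m^(5/2)

22.204 m^(5/2)


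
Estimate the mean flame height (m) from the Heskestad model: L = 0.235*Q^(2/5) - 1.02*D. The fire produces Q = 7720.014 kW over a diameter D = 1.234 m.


Q^(2/5) = 35.896
0.235 * Q^(2/5) = 8.4356
1.02 * D = 1.2587
L = 7.1769 m

7.1769 m


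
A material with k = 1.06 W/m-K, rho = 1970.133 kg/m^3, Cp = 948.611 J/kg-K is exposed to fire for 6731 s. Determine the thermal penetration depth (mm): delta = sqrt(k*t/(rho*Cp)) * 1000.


alpha = 1.06 / (1970.133 * 948.611) = 5.6718e-07 m^2/s
alpha * t = 0.0038177
delta = sqrt(0.0038177) * 1000 = 61.788 mm

61.788 mm


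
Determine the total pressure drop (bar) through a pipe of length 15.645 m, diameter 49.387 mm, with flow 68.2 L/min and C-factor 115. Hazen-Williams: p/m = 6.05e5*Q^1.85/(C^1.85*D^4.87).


Q^1.85 = 2468.9
C^1.85 = 6490.7
D^4.87 = 1.7697e+08
p/m = 0.0013004 bar/m
p_total = 0.0013004 * 15.645 = 0.020345 bar

0.020345 bar


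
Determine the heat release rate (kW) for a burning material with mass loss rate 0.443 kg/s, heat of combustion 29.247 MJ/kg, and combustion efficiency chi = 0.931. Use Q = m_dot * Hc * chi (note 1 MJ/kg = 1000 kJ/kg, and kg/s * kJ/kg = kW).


Hc = 29.247 MJ/kg = 29.247 * 1000 kJ/kg = 29247 kJ/kg
Q = 0.443 kg/s * 29247 kJ/kg * 0.931 = 12062 kW

12062 kW


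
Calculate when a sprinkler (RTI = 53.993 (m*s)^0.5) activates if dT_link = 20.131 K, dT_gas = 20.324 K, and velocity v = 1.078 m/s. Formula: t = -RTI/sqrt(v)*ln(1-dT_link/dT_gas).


dT_link/dT_gas = 0.99050
ln(1 - 0.99050) = -4.6569
t = -53.993 / sqrt(1.078) * -4.6569 = 242.17 s

242.17 s


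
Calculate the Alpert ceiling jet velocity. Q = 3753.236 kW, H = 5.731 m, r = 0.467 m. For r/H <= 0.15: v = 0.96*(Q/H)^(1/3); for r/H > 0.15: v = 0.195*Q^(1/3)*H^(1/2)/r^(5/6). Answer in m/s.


r/H = 0.467 / 5.731 = 0.081487
r/H <= 0.15, so v = 0.96*(Q/H)^(1/3)
Q/H = 654.90
(Q/H)^(1/3) = 8.6841
v = 0.96 * 8.6841 = 8.3367 m/s

8.3367 m/s


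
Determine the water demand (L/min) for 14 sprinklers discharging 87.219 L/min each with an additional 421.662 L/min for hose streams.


Sprinkler demand = 14 * 87.219 = 1221.066 L/min
Total = 1221.066 + 421.662 = 1642.728 L/min

1642.728 L/min


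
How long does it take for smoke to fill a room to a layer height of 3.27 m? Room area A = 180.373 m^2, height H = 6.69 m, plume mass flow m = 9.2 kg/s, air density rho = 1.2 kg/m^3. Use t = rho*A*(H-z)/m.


H - z = 3.42 m
t = 1.2 * 180.373 * 3.42 / 9.2 = 80.462 s

80.462 s


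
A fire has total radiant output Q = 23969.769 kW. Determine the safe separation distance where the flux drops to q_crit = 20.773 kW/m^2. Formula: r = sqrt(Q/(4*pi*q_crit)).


4*pi*q_crit = 261.04
Q/(4*pi*q_crit) = 91.824
r = sqrt(91.824) = 9.5825 m

9.5825 m


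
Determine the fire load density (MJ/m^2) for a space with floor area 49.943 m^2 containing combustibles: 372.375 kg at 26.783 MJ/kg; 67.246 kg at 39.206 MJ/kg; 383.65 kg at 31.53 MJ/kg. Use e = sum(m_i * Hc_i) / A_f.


Total energy = 372.375*26.783 + 67.246*39.206 + 383.65*31.53
= 9973.320 + 2636.447 + 12096.48
= 24706.25 MJ
e = 24706.25 / 49.943 = 494.69 MJ/m^2

494.69 MJ/m^2


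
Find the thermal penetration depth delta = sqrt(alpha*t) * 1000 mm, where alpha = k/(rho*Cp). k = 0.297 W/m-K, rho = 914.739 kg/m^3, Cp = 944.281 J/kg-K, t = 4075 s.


alpha = 0.297 / (914.739 * 944.281) = 3.4384e-07 m^2/s
alpha * t = 0.0014012
delta = sqrt(0.0014012) * 1000 = 37.432 mm

37.432 mm


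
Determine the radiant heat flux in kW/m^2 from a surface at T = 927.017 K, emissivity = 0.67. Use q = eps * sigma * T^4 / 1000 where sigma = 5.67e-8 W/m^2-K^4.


T^4 = 7.3850e+11
q = 0.67 * 5.67e-8 * 7.3850e+11 / 1000 = 28.055 kW/m^2

28.055 kW/m^2


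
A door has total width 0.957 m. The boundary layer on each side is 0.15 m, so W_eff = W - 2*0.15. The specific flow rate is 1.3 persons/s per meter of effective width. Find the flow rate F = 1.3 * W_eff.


W_eff = 0.957 - 0.30 = 0.657 m
F = 1.3 * 0.657 = 0.85410 persons/s

0.85410 persons/s


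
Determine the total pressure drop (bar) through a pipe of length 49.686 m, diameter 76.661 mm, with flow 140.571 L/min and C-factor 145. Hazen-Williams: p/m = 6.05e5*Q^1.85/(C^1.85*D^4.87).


Q^1.85 = 9410.4
C^1.85 = 9966.2
D^4.87 = 1.5062e+09
p/m = 0.00037927 bar/m
p_total = 0.00037927 * 49.686 = 0.018845 bar

0.018845 bar


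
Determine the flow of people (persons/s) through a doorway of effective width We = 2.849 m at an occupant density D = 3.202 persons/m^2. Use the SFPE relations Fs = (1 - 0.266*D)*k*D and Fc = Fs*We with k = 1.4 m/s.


1 - 0.266*D = 1 - 0.266*3.202 = 0.14827
Fs = 0.14827 * 1.4 * 3.202 = 0.66466 persons/(s*m)
Fc = 0.66466 * 2.849 = 1.8936 persons/s

1.8936 persons/s


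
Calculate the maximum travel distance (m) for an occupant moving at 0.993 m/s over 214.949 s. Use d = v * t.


d = 0.993 * 214.949 = 213.44 m

213.44 m


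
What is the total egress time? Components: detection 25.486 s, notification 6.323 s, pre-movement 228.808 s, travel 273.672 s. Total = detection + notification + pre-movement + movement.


Total = 25.486 + 6.323 + 228.808 + 273.672 = 534.289 s

534.289 s


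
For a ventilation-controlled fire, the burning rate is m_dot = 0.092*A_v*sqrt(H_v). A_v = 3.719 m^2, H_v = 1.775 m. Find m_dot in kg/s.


sqrt(H_v) = 1.3323
m_dot = 0.092 * 3.719 * 1.3323 = 0.45584 kg/s

0.45584 kg/s


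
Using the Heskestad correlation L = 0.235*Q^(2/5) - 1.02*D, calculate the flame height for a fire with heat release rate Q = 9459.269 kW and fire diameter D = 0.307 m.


Q^(2/5) = 38.935
0.235 * Q^(2/5) = 9.1498
1.02 * D = 0.31314
L = 8.8366 m

8.8366 m


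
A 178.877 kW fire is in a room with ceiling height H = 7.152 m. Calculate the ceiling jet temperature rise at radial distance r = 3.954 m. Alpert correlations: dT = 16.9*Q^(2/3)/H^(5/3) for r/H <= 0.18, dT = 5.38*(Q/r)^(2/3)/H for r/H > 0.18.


r/H = 3.954 / 7.152 = 0.55285
r/H > 0.18, so dT = 5.38*(Q/r)^(2/3)/H
Q/r = 45.240
(Q/r)^(2/3) = 12.696
dT = 5.38 * 12.696 / 7.152 = 9.5507 K

9.5507 K


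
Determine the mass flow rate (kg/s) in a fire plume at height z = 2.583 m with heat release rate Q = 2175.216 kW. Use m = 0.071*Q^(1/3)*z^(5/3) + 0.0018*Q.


Q^(1/3) = 12.957
z^(5/3) = 4.8627
First term = 0.071 * 12.957 * 4.8627 = 4.4734
Second term = 0.0018 * 2175.216 = 3.9154
m = 8.3887 kg/s

8.3887 kg/s


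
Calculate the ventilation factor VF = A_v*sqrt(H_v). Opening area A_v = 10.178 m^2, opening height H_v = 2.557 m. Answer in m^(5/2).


sqrt(H_v) = 1.5991
VF = 10.178 * 1.5991 = 16.275 m^(5/2)

16.275 m^(5/2)


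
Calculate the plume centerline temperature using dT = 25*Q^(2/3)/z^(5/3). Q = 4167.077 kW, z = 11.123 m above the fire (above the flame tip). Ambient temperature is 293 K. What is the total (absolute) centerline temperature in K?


Q^(2/3) = 258.95
z^(5/3) = 55.425
dT = 25 * 258.95 / 55.425 = 116.80 K
T = 293 + 116.80 = 409.80 K

409.80 K


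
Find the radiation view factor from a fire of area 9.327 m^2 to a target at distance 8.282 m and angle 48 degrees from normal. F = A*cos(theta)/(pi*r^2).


cos(48 deg) = 0.66913
pi*r^2 = 215.49
F = 9.327 * 0.66913 / 215.49 = 0.028962

0.028962


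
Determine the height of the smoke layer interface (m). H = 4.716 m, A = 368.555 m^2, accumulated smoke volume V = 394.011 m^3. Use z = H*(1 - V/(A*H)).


V/(A*H) = 0.22669
1 - 0.22669 = 0.77331
z = 4.716 * 0.77331 = 3.6469 m

3.6469 m


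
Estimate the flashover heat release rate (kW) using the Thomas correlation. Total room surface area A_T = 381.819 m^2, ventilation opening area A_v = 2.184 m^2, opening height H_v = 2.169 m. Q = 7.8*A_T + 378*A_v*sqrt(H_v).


7.8*A_T = 2978.2
sqrt(H_v) = 1.4728
378*A_v*sqrt(H_v) = 1215.8
Q = 2978.2 + 1215.8 = 4194.0 kW

4194.0 kW


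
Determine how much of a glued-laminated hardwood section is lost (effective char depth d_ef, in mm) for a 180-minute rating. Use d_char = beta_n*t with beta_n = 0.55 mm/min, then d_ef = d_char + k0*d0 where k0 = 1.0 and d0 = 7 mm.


d_char = 0.55 * 180 = 99 mm
d_ef = 99 + 1.0*7 = 106 mm

106 mm


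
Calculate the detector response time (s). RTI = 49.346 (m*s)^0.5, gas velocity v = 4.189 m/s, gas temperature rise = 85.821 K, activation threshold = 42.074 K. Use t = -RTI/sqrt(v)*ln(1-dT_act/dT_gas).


dT_act/dT_gas = 0.49025
ln(1 - 0.49025) = -0.67384
t = -49.346 / sqrt(4.189) * -0.67384 = 16.246 s

16.246 s


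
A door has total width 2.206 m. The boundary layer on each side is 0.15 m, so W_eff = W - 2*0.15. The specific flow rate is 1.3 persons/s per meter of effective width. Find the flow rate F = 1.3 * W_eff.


W_eff = 2.206 - 0.30 = 1.906 m
F = 1.3 * 1.906 = 2.4778 persons/s

2.4778 persons/s


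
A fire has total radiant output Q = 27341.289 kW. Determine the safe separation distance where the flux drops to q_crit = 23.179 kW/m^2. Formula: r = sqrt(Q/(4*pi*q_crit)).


4*pi*q_crit = 291.28
Q/(4*pi*q_crit) = 93.867
r = sqrt(93.867) = 9.6885 m

9.6885 m


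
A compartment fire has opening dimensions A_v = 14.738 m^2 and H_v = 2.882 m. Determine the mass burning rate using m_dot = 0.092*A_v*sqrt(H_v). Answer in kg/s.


sqrt(H_v) = 1.6976
m_dot = 0.092 * 14.738 * 1.6976 = 2.3018 kg/s

2.3018 kg/s


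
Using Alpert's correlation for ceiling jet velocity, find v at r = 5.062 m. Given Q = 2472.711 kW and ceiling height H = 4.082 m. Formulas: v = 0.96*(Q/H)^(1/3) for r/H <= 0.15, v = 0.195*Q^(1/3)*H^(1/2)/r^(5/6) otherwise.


r/H = 5.062 / 4.082 = 1.2401
r/H > 0.15, so v = 0.195*Q^(1/3)*H^(1/2)/r^(5/6)
Q^(1/3) = 13.523
H^(1/2) = 2.0204
r^(5/6) = 3.8631
v = 0.195 * 13.523 * 2.0204 / 3.8631 = 1.3791 m/s

1.3791 m/s


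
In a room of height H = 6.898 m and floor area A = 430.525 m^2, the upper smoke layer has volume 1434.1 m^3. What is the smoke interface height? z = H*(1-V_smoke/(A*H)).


V/(A*H) = 0.48290
1 - 0.48290 = 0.51710
z = 6.898 * 0.51710 = 3.5670 m

3.5670 m


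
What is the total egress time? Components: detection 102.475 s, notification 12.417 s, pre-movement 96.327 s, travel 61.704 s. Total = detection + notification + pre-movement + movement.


Total = 102.475 + 12.417 + 96.327 + 61.704 = 272.923 s

272.923 s


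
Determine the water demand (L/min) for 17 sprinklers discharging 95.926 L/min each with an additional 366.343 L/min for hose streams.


Sprinkler demand = 17 * 95.926 = 1630.742 L/min
Total = 1630.742 + 366.343 = 1997.085 L/min

1997.085 L/min


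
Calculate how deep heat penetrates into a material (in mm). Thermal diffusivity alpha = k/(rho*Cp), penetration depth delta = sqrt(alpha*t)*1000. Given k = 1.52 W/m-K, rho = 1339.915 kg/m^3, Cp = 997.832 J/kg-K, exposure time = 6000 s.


alpha = 1.52 / (1339.915 * 997.832) = 1.1369e-06 m^2/s
alpha * t = 0.0068212
delta = sqrt(0.0068212) * 1000 = 82.590 mm

82.590 mm
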